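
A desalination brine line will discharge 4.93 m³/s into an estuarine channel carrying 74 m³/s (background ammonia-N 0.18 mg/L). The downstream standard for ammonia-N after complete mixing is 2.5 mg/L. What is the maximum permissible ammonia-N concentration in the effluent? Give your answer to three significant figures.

At the limit, (Qr·Cr + Qe·Cₑ)/(Qr + Qe) = 2.5:
Cₑ = (78.93·2.5 − 74.00·0.1800) / 4.930 = 37.32 mg/L.

37.3 mg/L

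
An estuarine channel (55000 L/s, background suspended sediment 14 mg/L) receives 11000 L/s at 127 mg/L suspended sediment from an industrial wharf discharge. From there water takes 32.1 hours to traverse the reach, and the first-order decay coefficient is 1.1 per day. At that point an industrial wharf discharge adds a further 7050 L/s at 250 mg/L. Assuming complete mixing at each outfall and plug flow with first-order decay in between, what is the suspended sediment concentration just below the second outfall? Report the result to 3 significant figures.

After mixing, C = (55000·14.00 + 11000·127.0) / 66000 = 2167000/66000 = 32.83 mg/L; combined flow 66000 L/s.
After decay, C = 32.83 × e^(−kt) = 32.83 × 0.2296 = 7.540 mg/L.
At the second outfall, C = (66000·7.540 + 7050·250.0) / (66000 + 7050) = 30.94 mg/L.

30.9 mg/L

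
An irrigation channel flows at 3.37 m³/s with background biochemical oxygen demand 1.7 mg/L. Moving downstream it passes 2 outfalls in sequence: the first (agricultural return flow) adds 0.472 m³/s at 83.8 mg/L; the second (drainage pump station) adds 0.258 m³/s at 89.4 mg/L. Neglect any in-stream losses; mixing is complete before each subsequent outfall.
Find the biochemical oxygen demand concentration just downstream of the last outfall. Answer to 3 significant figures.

After outfall 1: Q = 3.370 + 0.4720 = 3.842 m³/s; C = (3.370·1.700 + 0.4720·83.80)/3.842 = 11.79 mg/L.
After outfall 2: Q = 3.842 + 0.2580 = 4.100 m³/s; C = (3.842·11.79 + 0.2580·89.40)/4.100 = 16.67 mg/L.

16.7 mg/L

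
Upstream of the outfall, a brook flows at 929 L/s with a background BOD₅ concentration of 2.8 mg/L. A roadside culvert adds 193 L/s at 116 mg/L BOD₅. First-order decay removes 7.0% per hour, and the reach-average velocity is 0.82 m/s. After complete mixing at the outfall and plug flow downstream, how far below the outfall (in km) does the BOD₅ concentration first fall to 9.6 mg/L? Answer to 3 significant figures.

34.2 km

Flow-weighted average: C = (929.0·2.800 + 193.0·116.0) / 1122 = 24990/1122 = 22.27 mg/L.
7.0%/h lost → k = −ln(1 − 0.07) = 0.07257 h⁻¹.
Set 22.27·exp(−k·t) = 9.6 → t = ln(22.27/9.6)/k = 41750 s = 11.60 h.
Distance = v·t = 0.82·41750 = 34230 m = 34.23 km.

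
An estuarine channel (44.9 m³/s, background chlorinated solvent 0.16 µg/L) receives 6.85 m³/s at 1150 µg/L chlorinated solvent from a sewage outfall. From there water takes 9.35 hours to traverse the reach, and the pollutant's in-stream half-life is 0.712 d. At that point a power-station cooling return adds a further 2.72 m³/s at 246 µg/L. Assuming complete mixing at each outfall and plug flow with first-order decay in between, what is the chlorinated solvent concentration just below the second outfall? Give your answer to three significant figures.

Conservation of mass: C = (44.90·0.1600 + 6.850·1150) / 51.75 = 7885/51.75 = 152.4 µg/L; combined flow 51.75 m³/s.
Half-life 0.712 d → k = ln 2 / 0.712 = 0.9735 d⁻¹.
First-order decay: C = 152.4·exp(−k·t) = 152.4·0.6844 = 104.3 µg/L.
Second outfall: C = (51.75·104.3 + 2.720·246.0)/54.47 = 111.3 µg/L.

111 µg/L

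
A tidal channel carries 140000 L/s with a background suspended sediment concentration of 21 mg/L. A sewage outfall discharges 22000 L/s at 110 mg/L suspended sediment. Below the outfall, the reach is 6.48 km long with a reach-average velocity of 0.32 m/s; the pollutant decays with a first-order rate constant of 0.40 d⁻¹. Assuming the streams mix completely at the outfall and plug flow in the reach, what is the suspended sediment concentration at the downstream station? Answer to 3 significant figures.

Mass balance: C = (140000·21.00 + 22000·110.0) / 162000 = 5360000/162000 = 33.09 mg/L.
Travel time t = 6.48·1000 / 0.32 = 20250 s = 5.625 h.
First-order decay: C = 33.09·exp(−k·t) = 33.09·0.9105 = 30.13 mg/L.

30.1 mg/L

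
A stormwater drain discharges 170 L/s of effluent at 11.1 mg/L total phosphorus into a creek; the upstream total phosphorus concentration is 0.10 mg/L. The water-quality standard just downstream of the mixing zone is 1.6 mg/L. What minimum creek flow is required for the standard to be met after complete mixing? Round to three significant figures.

Set C_mix = 1.6: (Q·0.1000 + 170.0·11.10) / (Q + 170.0) = 1.6
→ Q = 170.0·(11.10 − 1.6)/(1.6 − 0.1000) = 1077 L/s.

1080 L/s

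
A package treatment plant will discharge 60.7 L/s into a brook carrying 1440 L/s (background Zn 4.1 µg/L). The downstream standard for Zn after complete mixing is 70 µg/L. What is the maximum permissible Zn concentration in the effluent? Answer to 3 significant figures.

At the limit, (Qr·Cr + Qe·Cₑ)/(Qr + Qe) = 70:
Cₑ = (1501·70 − 1440·4.100) / 60.70 = 1633 µg/L.

1630 µg/L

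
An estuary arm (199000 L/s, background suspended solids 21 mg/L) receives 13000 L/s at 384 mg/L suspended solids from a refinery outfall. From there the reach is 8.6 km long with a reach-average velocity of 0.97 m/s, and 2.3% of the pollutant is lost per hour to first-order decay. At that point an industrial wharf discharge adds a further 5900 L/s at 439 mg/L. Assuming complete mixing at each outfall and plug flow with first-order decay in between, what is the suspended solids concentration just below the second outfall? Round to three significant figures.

Conservation of mass: C = (199000·21.00 + 13000·384.0) / 212000 = 9171000/212000 = 43.26 mg/L; combined flow 212000 L/s.
Travel time t = 8.6·1000 / 0.97 = 8866 s = 2.463 h.
2.3%/h lost → k = −ln(1 − 0.023) = 0.02327 h⁻¹.
First-order decay: C = 43.26·exp(−k·t) = 43.26·0.9443 = 40.85 mg/L.
Second outfall: C = (212000·40.85 + 5900·439.0)/217900 = 51.63 mg/L.

51.6 mg/L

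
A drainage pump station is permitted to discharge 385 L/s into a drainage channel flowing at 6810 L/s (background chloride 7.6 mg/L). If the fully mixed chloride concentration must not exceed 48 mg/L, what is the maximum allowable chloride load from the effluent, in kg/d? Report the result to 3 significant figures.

25400 kg/d

Mass balance at the limit: 6810·7.600 + 385.0·Cₑ = 7195·48 → Cₑ = 762.6 mg/L.
385.0 L/s = 0.3850 m³/s. Load = 0.3850 m³/s × 762.6 g/m³ × 86 400 s/d = 25370 kg/d.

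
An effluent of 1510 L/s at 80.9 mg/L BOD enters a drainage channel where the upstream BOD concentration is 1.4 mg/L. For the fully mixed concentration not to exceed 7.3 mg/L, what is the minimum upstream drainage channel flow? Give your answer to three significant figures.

Set C_mix = 7.3: (Q·1.400 + 1510·80.90) / (Q + 1510) = 7.3
→ Q = 1510·(80.90 − 7.3)/(7.3 − 1.400) = 18840 L/s.

18800 L/s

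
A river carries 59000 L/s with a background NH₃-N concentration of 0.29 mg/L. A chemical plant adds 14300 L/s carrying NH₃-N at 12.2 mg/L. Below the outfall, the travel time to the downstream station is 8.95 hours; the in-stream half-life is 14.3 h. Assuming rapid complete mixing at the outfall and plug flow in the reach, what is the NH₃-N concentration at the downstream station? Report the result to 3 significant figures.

Conservation of mass: C = (59000·0.2900 + 14300·12.20) / 73300 = 191600/73300 = 2.614 mg/L.
Half-life 14.3 h → k = ln 2 / 14.3 = 0.04847 h⁻¹ = 1.163 d⁻¹.
Applying C = C₀e^(−kt): 2.614 × 0.6480 = 1.694 mg/L.

1.69 mg/L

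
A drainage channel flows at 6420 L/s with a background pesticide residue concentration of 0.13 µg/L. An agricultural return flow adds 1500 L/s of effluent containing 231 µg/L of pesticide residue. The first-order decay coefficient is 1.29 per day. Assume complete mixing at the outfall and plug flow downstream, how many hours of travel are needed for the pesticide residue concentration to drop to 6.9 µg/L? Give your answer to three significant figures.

34.4 h

Flow-weighted average: C = (6420·0.1300 + 1500·231.0) / 7920 = 347300/7920 = 43.86 µg/L.
43.86·exp(−k·t) = 6.9 → t = ln(43.86/6.9)/k = 123900 s = 34.41 h.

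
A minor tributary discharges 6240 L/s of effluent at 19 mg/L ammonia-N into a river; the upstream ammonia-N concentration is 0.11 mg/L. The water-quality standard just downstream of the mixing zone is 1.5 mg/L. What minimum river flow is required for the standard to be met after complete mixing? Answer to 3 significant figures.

78600 L/s

Set C_mix = 1.5: (Q·0.1100 + 6240·19.00) / (Q + 6240) = 1.5
→ Q = 6240·(19.00 − 1.5)/(1.5 − 0.1100) = 78560 L/s.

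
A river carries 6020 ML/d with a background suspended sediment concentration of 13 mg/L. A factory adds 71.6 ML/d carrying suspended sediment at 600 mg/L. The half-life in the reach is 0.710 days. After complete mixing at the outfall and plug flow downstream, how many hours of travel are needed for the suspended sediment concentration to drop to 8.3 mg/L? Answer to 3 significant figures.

Conservation of mass: C = (6020·13.00 + 71.60·600.0) / 6092 = 121200/6092 = 19.90 mg/L.
Half-life 0.710 d → k = ln 2 / 0.710 = 0.9763 d⁻¹.
19.90·exp(−k·t) = 8.3 → t = ln(19.90/8.3)/k = 77390 s = 21.50 h.

21.5 h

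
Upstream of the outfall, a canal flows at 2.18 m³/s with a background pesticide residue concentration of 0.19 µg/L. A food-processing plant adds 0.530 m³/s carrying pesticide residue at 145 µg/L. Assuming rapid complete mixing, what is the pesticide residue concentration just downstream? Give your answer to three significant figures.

Mass balance: C = (2.180·0.1900 + 0.5300·145.0) / 2.710 = 77.26/2.710 = 28.51 µg/L.

28.5 µg/L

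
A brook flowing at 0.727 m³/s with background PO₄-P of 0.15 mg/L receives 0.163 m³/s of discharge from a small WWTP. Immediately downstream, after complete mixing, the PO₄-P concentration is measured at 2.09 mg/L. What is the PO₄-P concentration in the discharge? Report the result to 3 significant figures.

Mass balance: 0.7270·0.1500 + 0.1630·Cₑ = 0.8900·2.090
→ Cₑ = (0.8900·2.090 − 0.7270·0.1500) / 0.1630 = 10.74 mg/L.

10.7 mg/L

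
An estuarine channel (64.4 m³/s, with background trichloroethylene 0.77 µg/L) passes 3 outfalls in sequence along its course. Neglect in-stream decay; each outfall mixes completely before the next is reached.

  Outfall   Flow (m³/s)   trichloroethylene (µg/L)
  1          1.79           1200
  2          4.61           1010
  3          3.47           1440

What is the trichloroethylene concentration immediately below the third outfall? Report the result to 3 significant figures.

After outfall 1: Q = 64.40 + 1.790 = 66.19 m³/s; C = (64.40·0.7700 + 1.790·1200)/66.19 = 33.20 µg/L.
After outfall 2: Q = 66.19 + 4.610 = 70.80 m³/s; C = (66.19·33.20 + 4.610·1010)/70.80 = 96.80 µg/L.
After outfall 3: Q = 70.80 + 3.470 = 74.27 m³/s; C = (70.80·96.80 + 3.470·1440)/74.27 = 159.6 µg/L.

160 µg/L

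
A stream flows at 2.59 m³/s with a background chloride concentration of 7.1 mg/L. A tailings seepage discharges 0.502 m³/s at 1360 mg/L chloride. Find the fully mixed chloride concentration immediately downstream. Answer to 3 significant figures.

Mass balance: C = (2.590·7.100 + 0.5020·1360) / 3.092 = 701.1/3.092 = 226.7 mg/L.

227 mg/L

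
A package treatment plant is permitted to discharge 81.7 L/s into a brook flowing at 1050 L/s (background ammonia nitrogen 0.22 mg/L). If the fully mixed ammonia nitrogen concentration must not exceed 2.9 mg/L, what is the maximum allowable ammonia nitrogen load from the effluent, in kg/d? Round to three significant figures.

Mass balance at the limit: 1050·0.2200 + 81.70·Cₑ = 1132·2.9 → Cₑ = 37.34 mg/L.
81.70 L/s = 0.08170 m³/s. Load = 0.08170 m³/s × 37.34 g/m³ × 86 400 s/d = 263.6 kg/d.

264 kg/d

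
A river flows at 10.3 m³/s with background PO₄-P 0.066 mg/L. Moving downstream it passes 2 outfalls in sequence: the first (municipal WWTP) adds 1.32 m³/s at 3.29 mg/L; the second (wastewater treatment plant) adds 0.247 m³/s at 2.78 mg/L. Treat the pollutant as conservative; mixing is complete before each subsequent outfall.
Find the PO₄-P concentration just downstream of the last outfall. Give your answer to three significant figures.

0.481 mg/L

After outfall 1: Q = 10.30 + 1.320 = 11.62 m³/s; C = (10.30·0.06600 + 1.320·3.290)/11.62 = 0.4322 mg/L.
After outfall 2: Q = 11.62 + 0.2470 = 11.87 m³/s; C = (11.62·0.4322 + 0.2470·2.780)/11.87 = 0.4811 mg/L.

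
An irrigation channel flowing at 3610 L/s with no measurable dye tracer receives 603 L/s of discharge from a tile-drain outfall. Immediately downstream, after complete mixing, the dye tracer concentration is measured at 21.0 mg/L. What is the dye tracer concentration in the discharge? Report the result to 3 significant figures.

Mass balance: 3610·0 + 603.0·Cₑ = 4213·21.00
→ Cₑ = (4213·21.00 − 3610·0) / 603.0 = 146.7 mg/L.

147 mg/L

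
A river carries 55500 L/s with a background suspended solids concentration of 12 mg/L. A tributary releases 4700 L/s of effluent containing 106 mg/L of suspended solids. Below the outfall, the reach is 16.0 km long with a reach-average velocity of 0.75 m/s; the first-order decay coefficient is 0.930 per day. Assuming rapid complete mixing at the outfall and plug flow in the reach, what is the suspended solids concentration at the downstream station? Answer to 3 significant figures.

After mixing, C = (55500·12.00 + 4700·106.0) / 60200 = 1164000/60200 = 19.34 mg/L.
Travel time t = 16.0·1000 / 0.75 = 21330 s = 5.926 h.
After decay, C = 19.34 × e^(−kt) = 19.34 × 0.7948 = 15.37 mg/L.

15.4 mg/L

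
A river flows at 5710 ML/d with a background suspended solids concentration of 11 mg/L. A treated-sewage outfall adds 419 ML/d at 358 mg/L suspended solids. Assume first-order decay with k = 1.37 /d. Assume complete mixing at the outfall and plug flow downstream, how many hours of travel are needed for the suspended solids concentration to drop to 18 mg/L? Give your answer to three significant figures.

11.5 h

Conservation of mass: C = (5710·11.00 + 419.0·358.0) / 6129 = 212800/6129 = 34.72 mg/L.
34.72·exp(−k·t) = 18 → t = ln(34.72/18)/k = 41430 s = 11.51 h.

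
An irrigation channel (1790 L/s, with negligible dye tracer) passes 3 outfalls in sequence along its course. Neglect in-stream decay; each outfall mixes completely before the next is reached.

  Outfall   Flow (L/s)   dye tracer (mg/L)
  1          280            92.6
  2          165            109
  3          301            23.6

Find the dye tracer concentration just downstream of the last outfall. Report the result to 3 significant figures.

After outfall 1: Q = 1790 + 280.0 = 2070 L/s; C = (1790·0 + 280.0·92.60)/2070 = 12.53 mg/L.
After outfall 2: Q = 2070 + 165.0 = 2235 L/s; C = (2070·12.53 + 165.0·109.0)/2235 = 19.65 mg/L.
After outfall 3: Q = 2235 + 301.0 = 2536 L/s; C = (2235·19.65 + 301.0·23.60)/2536 = 20.12 mg/L.

20.1 mg/L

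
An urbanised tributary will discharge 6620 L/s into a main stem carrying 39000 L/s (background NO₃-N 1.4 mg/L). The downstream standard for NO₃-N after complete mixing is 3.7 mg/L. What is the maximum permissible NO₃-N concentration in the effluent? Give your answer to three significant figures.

At the limit, (Qr·Cr + Qe·Cₑ)/(Qr + Qe) = 3.7:
Cₑ = (45620·3.7 − 39000·1.400) / 6620 = 17.25 mg/L.

17.2 mg/L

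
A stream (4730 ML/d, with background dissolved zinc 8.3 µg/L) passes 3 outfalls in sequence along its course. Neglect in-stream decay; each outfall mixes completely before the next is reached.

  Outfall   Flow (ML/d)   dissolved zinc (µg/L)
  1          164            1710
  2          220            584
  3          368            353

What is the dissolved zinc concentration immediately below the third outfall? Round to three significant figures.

Below outfall 1: Q → 4894 ML/d, C = (4730·8.300 + 164.0·1710)/4894 = 65.32 µg/L.
Below outfall 2: Q → 5114 ML/d, C = (4894·65.32 + 220.0·584.0)/5114 = 87.64 µg/L.
Below outfall 3: Q → 5482 ML/d, C = (5114·87.64 + 368.0·353.0)/5482 = 105.5 µg/L.

105 µg/L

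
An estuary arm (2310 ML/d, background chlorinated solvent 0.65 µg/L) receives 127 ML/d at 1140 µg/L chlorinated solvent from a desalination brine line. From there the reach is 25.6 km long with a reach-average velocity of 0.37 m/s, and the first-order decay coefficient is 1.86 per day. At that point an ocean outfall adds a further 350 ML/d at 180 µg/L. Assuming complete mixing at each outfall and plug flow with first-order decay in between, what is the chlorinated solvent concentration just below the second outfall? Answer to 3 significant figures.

34.4 µg/L

Mixed concentration C = ΣQC/ΣQ = (2310·0.6500 + 127.0·1140) / 2437 = 146300/2437 = 60.03 µg/L; combined flow 2437 ML/d.
Travel time t = 25.6·1000 / 0.37 = 69190 s = 19.22 h.
After decay, C = 60.03 × e^(−kt) = 60.03 × 0.2255 = 13.53 µg/L.
At the second outfall, C = (2437·13.53 + 350.0·180.0) / (2437 + 350.0) = 34.44 µg/L.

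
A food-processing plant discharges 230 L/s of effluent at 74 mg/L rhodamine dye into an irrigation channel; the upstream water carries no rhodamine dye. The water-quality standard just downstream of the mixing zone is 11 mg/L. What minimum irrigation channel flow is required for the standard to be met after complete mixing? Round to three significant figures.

Set C_mix = 11: (Q·0 + 230.0·74.00) / (Q + 230.0) = 11
→ Q = 230.0·(74.00 − 11)/(11 − 0) = 1317 L/s.

1320 L/s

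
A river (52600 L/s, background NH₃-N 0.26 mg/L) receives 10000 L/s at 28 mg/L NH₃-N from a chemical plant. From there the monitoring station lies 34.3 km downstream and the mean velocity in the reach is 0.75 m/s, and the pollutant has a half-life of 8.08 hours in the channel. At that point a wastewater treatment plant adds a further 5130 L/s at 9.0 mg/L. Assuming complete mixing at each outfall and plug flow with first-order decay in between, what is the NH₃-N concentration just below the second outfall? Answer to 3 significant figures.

2.14 mg/L

After mixing, C = (52600·0.2600 + 10000·28.00) / 62600 = 293700/62600 = 4.691 mg/L; combined flow 62600 L/s.
Travel time t = 34.3·1000 / 0.75 = 45730 s = 12.70 h.
Half-life 8.08 h → k = ln 2 / 8.08 = 0.08579 h⁻¹ = 2.059 d⁻¹.
Applying C = C₀e^(−kt): 4.691 × 0.3363 = 1.578 mg/L.
Second outfall: C = (62600·1.578 + 5130·9.000)/67730 = 2.140 mg/L.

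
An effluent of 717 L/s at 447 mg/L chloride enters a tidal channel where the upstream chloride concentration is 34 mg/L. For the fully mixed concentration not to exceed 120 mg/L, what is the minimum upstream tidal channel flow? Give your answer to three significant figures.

2730 L/s

Set C_mix = 120: (Q·34.00 + 717.0·447.0) / (Q + 717.0) = 120
→ Q = 717.0·(447.0 − 120)/(120 − 34.00) = 2726 L/s.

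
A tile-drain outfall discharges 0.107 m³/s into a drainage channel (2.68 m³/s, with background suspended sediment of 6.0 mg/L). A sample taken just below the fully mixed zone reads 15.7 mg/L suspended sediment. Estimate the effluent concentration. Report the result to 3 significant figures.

259 mg/L

Mass balance: 2.680·6.000 + 0.1070·Cₑ = 2.787·15.70
→ Cₑ = (2.787·15.70 − 2.680·6.000) / 0.1070 = 258.7 mg/L.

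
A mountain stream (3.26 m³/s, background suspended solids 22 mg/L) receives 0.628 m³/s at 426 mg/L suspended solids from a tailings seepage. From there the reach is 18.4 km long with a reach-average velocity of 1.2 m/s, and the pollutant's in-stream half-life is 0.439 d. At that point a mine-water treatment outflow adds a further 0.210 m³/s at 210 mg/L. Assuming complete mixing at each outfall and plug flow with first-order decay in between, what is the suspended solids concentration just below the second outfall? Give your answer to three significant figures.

Flow-weighted average: C = (3.260·22.00 + 0.6280·426.0) / 3.888 = 339.2/3.888 = 87.26 mg/L; combined flow 3.888 m³/s.
Travel time t = 18.4·1000 / 1.2 = 15330 s = 4.259 h.
Half-life 0.439 d → k = ln 2 / 0.439 = 1.579 d⁻¹.
Decay over the reach: 87.26·exp(−kt) = 87.26·0.7556 = 65.93 mg/L.
At the second outfall, C = (3.888·65.93 + 0.2100·210.0) / (3.888 + 0.2100) = 73.31 mg/L.

73.3 mg/L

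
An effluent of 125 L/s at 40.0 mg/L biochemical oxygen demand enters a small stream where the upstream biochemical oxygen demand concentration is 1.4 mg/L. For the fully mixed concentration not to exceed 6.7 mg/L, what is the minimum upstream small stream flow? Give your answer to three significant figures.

785 L/s

Set C_mix = 6.7: (Q·1.400 + 125.0·40.00) / (Q + 125.0) = 6.7
→ Q = 125.0·(40.00 − 6.7)/(6.7 − 1.400) = 785.4 L/s.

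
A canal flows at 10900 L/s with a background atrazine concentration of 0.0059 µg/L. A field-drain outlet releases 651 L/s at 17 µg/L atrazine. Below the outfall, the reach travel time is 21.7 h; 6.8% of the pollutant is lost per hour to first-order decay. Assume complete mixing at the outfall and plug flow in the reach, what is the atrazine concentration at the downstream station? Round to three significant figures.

0.209 µg/L

Flow-weighted average: C = (10900·0.005900 + 651.0·17.00) / 11550 = 11130/11550 = 0.9637 µg/L.
6.8%/h lost → k = −ln(1 − 0.068) = 0.07042 h⁻¹.
After decay, C = 0.9637 × e^(−kt) = 0.9637 × 0.2169 = 0.2091 µg/L.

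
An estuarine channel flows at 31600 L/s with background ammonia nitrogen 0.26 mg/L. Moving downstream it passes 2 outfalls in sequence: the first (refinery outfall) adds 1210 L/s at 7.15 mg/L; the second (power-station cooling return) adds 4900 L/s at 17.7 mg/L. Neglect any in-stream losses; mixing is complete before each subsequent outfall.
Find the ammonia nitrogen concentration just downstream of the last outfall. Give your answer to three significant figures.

2.75 mg/L

After outfall 1: Q = 31600 + 1210 = 32810 L/s; C = (31600·0.2600 + 1210·7.150)/32810 = 0.5141 mg/L.
After outfall 2: Q = 32810 + 4900 = 37710 L/s; C = (32810·0.5141 + 4900·17.70)/37710 = 2.747 mg/L.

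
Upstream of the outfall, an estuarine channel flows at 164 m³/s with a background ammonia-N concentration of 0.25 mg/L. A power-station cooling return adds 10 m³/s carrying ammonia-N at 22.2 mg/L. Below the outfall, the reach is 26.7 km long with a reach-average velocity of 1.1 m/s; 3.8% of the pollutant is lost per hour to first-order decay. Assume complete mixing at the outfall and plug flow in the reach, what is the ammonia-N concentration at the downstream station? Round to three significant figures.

Conservation of mass: C = (164.0·0.2500 + 10.00·22.20) / 174.0 = 263.0/174.0 = 1.511 mg/L.
Travel time t = 26.7·1000 / 1.1 = 24270 s = 6.742 h.
3.8%/h lost → k = −ln(1 − 0.038) = 0.03874 h⁻¹.
Decay over the reach: 1.511·exp(−kt) = 1.511·0.7701 = 1.164 mg/L.

1.16 mg/L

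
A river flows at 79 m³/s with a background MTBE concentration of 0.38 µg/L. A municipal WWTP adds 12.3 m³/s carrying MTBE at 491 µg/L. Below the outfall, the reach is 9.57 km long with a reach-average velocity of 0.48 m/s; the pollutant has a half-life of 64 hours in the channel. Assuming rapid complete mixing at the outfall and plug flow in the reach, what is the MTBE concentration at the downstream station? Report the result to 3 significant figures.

Mass balance: C = (79.00·0.3800 + 12.30·491.0) / 91.30 = 6069/91.30 = 66.48 µg/L.
Travel time t = 9.57·1000 / 0.48 = 19940 s = 5.538 h.
Half-life 64 h → k = ln 2 / 64 = 0.01083 h⁻¹ = 0.2599 d⁻¹.
First-order decay: C = 66.48·exp(−k·t) = 66.48·0.9418 = 62.61 µg/L.

62.6 µg/L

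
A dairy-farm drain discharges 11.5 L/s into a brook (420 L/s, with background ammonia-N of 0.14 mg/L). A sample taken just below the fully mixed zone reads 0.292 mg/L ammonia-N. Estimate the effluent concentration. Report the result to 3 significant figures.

5.84 mg/L

Mass balance: 420.0·0.1400 + 11.50·Cₑ = 431.5·0.2920
→ Cₑ = (431.5·0.2920 − 420.0·0.1400) / 11.50 = 5.843 mg/L.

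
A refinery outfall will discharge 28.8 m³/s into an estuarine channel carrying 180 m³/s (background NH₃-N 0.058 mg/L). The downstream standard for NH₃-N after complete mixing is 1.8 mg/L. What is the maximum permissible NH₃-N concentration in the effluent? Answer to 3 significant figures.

At the limit, (Qr·Cr + Qe·Cₑ)/(Qr + Qe) = 1.8:
Cₑ = (208.8·1.8 − 180.0·0.05800) / 28.80 = 12.69 mg/L.

12.7 mg/L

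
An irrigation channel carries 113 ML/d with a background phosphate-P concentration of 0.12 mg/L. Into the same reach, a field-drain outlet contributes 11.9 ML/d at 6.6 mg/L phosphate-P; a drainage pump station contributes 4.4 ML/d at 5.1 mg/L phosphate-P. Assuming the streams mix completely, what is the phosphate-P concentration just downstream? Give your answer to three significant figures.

0.886 mg/L

Mass balance: C = (113.0·0.1200 + 11.90·6.600 + 4.400·5.100) / 129.3 = 114.5/129.3 = 0.8858 mg/L.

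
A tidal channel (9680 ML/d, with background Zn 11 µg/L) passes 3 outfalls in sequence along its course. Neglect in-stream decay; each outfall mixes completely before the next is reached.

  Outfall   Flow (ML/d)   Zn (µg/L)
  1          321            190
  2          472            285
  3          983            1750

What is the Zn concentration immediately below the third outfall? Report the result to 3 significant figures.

After outfall 1: Q = 9680 + 321.0 = 10000 ML/d; C = (9680·11.00 + 321.0·190.0)/10000 = 16.75 µg/L.
After outfall 2: Q = 10000 + 472.0 = 10470 ML/d; C = (10000·16.75 + 472.0·285.0)/10470 = 28.84 µg/L.
After outfall 3: Q = 10470 + 983.0 = 11460 ML/d; C = (10470·28.84 + 983.0·1750)/11460 = 176.5 µg/L.

177 µg/L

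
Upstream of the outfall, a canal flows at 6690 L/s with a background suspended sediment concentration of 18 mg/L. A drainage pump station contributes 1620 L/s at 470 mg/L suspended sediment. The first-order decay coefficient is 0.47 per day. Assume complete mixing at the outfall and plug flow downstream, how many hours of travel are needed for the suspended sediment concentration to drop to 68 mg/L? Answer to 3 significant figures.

After mixing, C = (6690·18.00 + 1620·470.0) / 8310 = 881800/8310 = 106.1 mg/L.
106.1·exp(−k·t) = 68 → t = ln(106.1/68)/k = 81810 s = 22.72 h.

22.7 h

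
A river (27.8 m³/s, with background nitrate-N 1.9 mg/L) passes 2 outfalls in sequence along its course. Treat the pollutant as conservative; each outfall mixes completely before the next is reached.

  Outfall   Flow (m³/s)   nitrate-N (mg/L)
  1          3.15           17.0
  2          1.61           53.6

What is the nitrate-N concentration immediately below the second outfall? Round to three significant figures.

5.92 mg/L

Outfall 1: combined Q = 30.95 m³/s; C = (27.80·1.900 + 3.150·17.00)/30.95 = 3.437 mg/L.
Outfall 2: combined Q = 32.56 m³/s; C = (30.95·3.437 + 1.610·53.60)/32.56 = 5.917 mg/L.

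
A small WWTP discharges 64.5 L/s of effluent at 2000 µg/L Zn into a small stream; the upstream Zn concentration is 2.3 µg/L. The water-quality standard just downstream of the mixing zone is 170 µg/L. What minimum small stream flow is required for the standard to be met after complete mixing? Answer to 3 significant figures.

704 L/s

Set C_mix = 170: (Q·2.300 + 64.50·2000) / (Q + 64.50) = 170
→ Q = 64.50·(2000 − 170)/(170 − 2.300) = 703.8 L/s.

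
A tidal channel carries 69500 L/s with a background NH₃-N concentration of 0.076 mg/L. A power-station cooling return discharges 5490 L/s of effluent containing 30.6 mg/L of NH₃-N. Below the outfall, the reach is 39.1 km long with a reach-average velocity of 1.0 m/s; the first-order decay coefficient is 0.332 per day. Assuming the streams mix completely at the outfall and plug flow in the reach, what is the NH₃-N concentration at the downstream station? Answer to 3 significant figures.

Flow-weighted average: C = (69500·0.07600 + 5490·30.60) / 74990 = 173300/74990 = 2.311 mg/L.
Travel time t = 39.1·1000 / 1.0 = 39100 s = 10.86 h.
First-order decay: C = 2.311·exp(−k·t) = 2.311·0.8605 = 1.988 mg/L.

1.99 mg/L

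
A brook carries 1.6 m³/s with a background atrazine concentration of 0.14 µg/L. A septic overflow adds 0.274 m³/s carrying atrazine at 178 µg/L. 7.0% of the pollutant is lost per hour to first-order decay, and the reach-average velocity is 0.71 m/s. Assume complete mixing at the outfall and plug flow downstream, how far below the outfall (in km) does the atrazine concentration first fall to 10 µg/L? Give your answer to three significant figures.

Conservation of mass: C = (1.600·0.1400 + 0.2740·178.0) / 1.874 = 49.00/1.874 = 26.15 µg/L.
7.0%/h lost → k = −ln(1 − 0.07) = 0.07257 h⁻¹.
Set 26.15·exp(−k·t) = 10 → t = ln(26.15/10)/k = 47680 s = 13.24 h.
Distance = v·t = 0.71·47680 = 33850 m = 33.85 km.

33.8 km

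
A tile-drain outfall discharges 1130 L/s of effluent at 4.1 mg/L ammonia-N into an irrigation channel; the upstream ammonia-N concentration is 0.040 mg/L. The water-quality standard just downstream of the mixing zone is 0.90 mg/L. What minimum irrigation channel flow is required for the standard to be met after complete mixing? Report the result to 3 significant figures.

4200 L/s

Set C_mix = 0.90: (Q·0.04000 + 1130·4.100) / (Q + 1130) = 0.90
→ Q = 1130·(4.100 − 0.90)/(0.90 − 0.04000) = 4205 L/s.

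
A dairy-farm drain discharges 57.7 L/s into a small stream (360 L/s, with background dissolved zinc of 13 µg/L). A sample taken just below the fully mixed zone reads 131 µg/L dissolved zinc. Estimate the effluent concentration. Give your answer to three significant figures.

Mass balance: 360.0·13.00 + 57.70·Cₑ = 417.7·131.0
→ Cₑ = (417.7·131.0 − 360.0·13.00) / 57.70 = 867.2 µg/L.

867 µg/L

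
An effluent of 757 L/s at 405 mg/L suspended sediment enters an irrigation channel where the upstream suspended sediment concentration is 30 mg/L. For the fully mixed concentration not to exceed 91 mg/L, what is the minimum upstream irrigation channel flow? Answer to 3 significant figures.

Set C_mix = 91: (Q·30.00 + 757.0·405.0) / (Q + 757.0) = 91
→ Q = 757.0·(405.0 − 91)/(91 − 30.00) = 3897 L/s.

3900 L/s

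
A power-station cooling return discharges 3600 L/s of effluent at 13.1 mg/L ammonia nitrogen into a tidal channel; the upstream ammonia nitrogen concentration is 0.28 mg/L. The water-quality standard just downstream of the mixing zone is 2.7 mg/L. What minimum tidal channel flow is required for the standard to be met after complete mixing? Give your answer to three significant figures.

15500 L/s

Set C_mix = 2.7: (Q·0.2800 + 3600·13.10) / (Q + 3600) = 2.7
→ Q = 3600·(13.10 − 2.7)/(2.7 − 0.2800) = 15470 L/s.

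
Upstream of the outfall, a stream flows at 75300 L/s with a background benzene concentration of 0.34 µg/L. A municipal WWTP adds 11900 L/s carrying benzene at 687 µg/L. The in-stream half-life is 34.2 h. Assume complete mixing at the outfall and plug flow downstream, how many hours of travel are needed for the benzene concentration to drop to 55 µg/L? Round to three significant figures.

26.5 h

Mixed concentration C = ΣQC/ΣQ = (75300·0.3400 + 11900·687.0) / 87200 = 8201000/87200 = 94.05 µg/L.
Half-life 34.2 h → k = ln 2 / 34.2 = 0.02027 h⁻¹ = 0.4864 d⁻¹.
94.05·exp(−k·t) = 55 → t = ln(94.05/55)/k = 95290 s = 26.47 h.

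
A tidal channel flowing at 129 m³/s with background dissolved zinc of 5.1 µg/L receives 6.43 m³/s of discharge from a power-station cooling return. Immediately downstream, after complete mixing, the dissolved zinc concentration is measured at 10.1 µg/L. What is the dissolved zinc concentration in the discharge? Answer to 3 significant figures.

Mass balance: 129.0·5.100 + 6.430·Cₑ = 135.4·10.10
→ Cₑ = (135.4·10.10 − 129.0·5.100) / 6.430 = 110.4 µg/L.

110 µg/L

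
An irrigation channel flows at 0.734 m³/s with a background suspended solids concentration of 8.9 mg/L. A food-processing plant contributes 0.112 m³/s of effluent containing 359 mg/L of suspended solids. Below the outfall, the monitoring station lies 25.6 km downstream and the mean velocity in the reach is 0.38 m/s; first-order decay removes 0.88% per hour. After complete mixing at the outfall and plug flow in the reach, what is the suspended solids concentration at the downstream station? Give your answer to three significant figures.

46.8 mg/L

Conservation of mass: C = (0.7340·8.900 + 0.1120·359.0) / 0.8460 = 46.74/0.8460 = 55.25 mg/L.
Travel time t = 25.6·1000 / 0.38 = 67370 s = 18.71 h.
0.88%/h lost → k = −ln(1 − 0.0088) = 0.008839 h⁻¹.
Decay over the reach: 55.25·exp(−kt) = 55.25·0.8475 = 46.83 mg/L.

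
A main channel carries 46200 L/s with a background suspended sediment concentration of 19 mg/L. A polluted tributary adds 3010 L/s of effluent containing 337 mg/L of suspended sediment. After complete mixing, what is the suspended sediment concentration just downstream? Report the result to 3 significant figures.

After mixing, C = (46200·19.00 + 3010·337.0) / 49210 = 1892000/49210 = 38.45 mg/L.

38.5 mg/L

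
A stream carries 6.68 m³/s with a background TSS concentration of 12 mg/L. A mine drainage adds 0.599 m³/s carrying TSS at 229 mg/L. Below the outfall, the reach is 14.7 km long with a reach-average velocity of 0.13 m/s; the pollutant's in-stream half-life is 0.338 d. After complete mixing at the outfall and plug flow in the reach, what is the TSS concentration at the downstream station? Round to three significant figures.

2.04 mg/L

Conservation of mass: C = (6.680·12.00 + 0.5990·229.0) / 7.279 = 217.3/7.279 = 29.86 mg/L.
Travel time t = 14.7·1000 / 0.13 = 113100 s = 31.41 h.
Half-life 0.338 d → k = ln 2 / 0.338 = 2.051 d⁻¹.
Applying C = C₀e^(−kt): 29.86 × 0.06830 = 2.039 mg/L.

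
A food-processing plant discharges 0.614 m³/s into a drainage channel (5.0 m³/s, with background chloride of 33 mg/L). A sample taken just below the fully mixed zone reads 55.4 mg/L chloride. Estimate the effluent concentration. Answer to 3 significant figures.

238 mg/L

Mass balance: 5.000·33.00 + 0.6140·Cₑ = 5.614·55.40
→ Cₑ = (5.614·55.40 − 5.000·33.00) / 0.6140 = 237.8 mg/L.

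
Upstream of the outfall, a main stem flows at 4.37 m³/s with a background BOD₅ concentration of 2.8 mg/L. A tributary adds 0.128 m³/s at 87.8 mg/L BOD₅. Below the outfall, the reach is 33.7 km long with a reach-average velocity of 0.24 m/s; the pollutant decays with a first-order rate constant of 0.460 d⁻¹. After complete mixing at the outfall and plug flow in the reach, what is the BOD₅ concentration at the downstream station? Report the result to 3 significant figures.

Conservation of mass: C = (4.370·2.800 + 0.1280·87.80) / 4.498 = 23.47/4.498 = 5.219 mg/L.
Travel time t = 33.7·1000 / 0.24 = 140400 s = 39.00 h.
First-order decay: C = 5.219·exp(−k·t) = 5.219·0.4735 = 2.471 mg/L.

2.47 mg/L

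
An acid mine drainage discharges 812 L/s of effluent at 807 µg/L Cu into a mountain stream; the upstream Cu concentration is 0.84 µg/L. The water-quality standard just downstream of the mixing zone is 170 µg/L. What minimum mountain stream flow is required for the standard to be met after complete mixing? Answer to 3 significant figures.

3060 L/s

Set C_mix = 170: (Q·0.8400 + 812.0·807.0) / (Q + 812.0) = 170
→ Q = 812.0·(807.0 − 170)/(170 − 0.8400) = 3058 L/s.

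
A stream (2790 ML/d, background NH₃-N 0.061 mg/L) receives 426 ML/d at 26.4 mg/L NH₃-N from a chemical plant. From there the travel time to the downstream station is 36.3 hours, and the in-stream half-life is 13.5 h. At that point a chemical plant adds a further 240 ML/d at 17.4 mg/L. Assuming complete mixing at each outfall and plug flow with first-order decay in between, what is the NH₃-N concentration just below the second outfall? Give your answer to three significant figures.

Mass balance: C = (2790·0.06100 + 426.0·26.40) / 3216 = 11420/3216 = 3.550 mg/L; combined flow 3216 ML/d.
Half-life 13.5 h → k = ln 2 / 13.5 = 0.05134 h⁻¹ = 1.232 d⁻¹.
After decay, C = 3.550 × e^(−kt) = 3.550 × 0.1551 = 0.5505 mg/L.
At the second outfall, C = (3216·0.5505 + 240.0·17.40) / (3216 + 240.0) = 1.721 mg/L.

1.72 mg/L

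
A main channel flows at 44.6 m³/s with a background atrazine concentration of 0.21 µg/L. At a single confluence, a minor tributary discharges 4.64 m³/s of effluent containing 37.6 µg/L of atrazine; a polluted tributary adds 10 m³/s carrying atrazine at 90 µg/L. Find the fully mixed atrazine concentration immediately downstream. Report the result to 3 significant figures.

After mixing, C = (44.60·0.2100 + 4.640·37.60 + 10.00·90.00) / 59.24 = 1084/59.24 = 18.30 µg/L.

18.3 µg/L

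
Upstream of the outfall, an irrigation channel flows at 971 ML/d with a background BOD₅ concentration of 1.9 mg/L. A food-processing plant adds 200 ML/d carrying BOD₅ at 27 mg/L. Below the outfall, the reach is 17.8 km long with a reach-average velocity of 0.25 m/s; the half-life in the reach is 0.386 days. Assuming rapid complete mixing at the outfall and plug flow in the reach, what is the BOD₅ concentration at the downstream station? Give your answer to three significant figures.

Mixed concentration C = ΣQC/ΣQ = (971.0·1.900 + 200.0·27.00) / 1171 = 7245/1171 = 6.187 mg/L.
Travel time t = 17.8·1000 / 0.25 = 71200 s = 19.78 h.
Half-life 0.386 d → k = ln 2 / 0.386 = 1.796 d⁻¹.
Decay over the reach: 6.187·exp(−kt) = 6.187·0.2277 = 1.409 mg/L.

1.41 mg/L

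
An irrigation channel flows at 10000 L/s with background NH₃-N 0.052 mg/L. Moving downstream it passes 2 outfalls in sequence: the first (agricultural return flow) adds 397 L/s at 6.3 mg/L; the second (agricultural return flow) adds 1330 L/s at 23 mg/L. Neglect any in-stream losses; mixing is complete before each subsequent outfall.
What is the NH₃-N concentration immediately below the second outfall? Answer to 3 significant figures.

2.87 mg/L

After outfall 1: Q = 10000 + 397.0 = 10400 L/s; C = (10000·0.05200 + 397.0·6.300)/10400 = 0.2906 mg/L.
After outfall 2: Q = 10400 + 1330 = 11730 L/s; C = (10400·0.2906 + 1330·23.00)/11730 = 2.866 mg/L.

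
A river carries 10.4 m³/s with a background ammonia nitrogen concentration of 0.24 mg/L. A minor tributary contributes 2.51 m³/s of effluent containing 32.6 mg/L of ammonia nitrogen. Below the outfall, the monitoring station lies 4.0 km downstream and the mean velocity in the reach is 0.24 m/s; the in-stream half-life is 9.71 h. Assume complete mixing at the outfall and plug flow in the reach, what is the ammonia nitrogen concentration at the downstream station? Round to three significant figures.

4.69 mg/L

After mixing, C = (10.40·0.2400 + 2.510·32.60) / 12.91 = 84.32/12.91 = 6.532 mg/L.
Travel time t = 4.0·1000 / 0.24 = 16670 s = 4.630 h.
Half-life 9.71 h → k = ln 2 / 9.71 = 0.07138 h⁻¹ = 1.713 d⁻¹.
Applying C = C₀e^(−kt): 6.532 × 0.7186 = 4.693 mg/L.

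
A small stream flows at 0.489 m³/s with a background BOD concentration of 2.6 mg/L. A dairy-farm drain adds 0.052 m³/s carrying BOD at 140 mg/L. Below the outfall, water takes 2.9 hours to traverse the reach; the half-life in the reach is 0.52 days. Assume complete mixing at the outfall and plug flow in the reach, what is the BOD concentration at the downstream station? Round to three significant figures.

13.5 mg/L

After mixing, C = (0.4890·2.600 + 0.05200·140.0) / 0.5410 = 8.551/0.5410 = 15.81 mg/L.
Half-life 0.52 d → k = ln 2 / 0.52 = 1.333 d⁻¹.
After decay, C = 15.81 × e^(−kt) = 15.81 × 0.8512 = 13.46 mg/L.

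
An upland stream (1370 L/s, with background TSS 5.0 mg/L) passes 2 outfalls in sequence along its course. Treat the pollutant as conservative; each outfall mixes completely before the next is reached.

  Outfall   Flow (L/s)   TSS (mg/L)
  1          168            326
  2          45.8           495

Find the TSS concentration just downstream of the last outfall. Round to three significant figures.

53.2 mg/L

Below outfall 1: Q → 1538 L/s, C = (1370·5.000 + 168.0·326.0)/1538 = 40.06 mg/L.
Below outfall 2: Q → 1584 L/s, C = (1538·40.06 + 45.80·495.0)/1584 = 53.22 mg/L.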